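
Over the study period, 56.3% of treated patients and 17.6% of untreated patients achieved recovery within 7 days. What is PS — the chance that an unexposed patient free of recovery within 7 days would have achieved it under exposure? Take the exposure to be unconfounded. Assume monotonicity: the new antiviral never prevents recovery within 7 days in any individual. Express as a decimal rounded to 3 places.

PS ≈ 0.470

p₁ = 0.563, p₀ = 0.176.
Under exogeneity and monotonicity, PS = (p₁ − p₀) / (1 − p₀).
PS = (0.563 − 0.176) / (1 − 0.176) = 0.387 / 0.824 ≈ 0.4697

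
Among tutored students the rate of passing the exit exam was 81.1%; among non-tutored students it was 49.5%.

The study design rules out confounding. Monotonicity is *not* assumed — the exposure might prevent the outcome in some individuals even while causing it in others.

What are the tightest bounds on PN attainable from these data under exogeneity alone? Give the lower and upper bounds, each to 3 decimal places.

p₁ = 0.811, p₀ = 0.495.
Under exogeneity alone the bounds on PN are max{0,(p₁−p₀)/p₁} ≤ PN ≤ min{1,(1−p₀)/p₁}.
  lower = (p₁ − p₀)/p₁ = 0.316 / 0.811 ≈ 0.3896
  upper = min{1, (1 − p₀)/p₁} = 0.505 / 0.811 ≈ 0.6227

0.390 ≤ PN ≤ 0.623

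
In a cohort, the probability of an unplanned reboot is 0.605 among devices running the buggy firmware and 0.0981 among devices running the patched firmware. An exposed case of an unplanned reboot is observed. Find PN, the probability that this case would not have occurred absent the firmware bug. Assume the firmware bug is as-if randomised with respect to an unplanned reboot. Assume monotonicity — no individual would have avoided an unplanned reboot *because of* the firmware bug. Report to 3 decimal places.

Let p₁ = 0.605, p₀ = 0.0981.
Under exogeneity and monotonicity, PN = (p₁ − p₀) / p₁.
PN = (0.605 − 0.0981) / 0.605 = 0.5069 / 0.605 ≈ 0.8379

PN ≈ 0.838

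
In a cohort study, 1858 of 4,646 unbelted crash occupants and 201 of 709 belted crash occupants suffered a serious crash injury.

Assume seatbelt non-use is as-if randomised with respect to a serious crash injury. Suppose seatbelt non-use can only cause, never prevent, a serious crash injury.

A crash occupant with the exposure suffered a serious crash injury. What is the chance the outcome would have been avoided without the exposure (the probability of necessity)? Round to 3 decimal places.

PN ≈ 0.291

p₁ = P(outcome | exposed) = 1858/4646 = 0.39991
p₀ = P(outcome | unexposed) = 201/709 = 0.2835
Under exogeneity and monotonicity, PN = (p₁ − p₀) / p₁.
PN = (0.39991 − 0.2835) / 0.39991 = 0.11642 / 0.39991 ≈ 0.2911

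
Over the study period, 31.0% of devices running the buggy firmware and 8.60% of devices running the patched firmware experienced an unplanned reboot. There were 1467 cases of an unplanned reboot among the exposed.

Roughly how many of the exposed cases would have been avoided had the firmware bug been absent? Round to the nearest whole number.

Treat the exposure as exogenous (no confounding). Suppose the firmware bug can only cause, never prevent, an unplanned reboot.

p₁ = 0.31, p₀ = 0.086.
PN = (p₁ − p₀)/p₁ = (0.31 − 0.086) / 0.31 ≈ 0.72258.
Attributable cases ≈ PN × (exposed cases) = 0.72258 × 1467 ≈ 1060.03.

about 1060 cases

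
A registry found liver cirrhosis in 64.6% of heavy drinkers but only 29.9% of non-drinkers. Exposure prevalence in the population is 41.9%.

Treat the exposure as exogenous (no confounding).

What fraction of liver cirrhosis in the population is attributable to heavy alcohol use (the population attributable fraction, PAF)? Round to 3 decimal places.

PAF ≈ 0.327

p₁ = 0.646, p₀ = 0.299.
Overall risk P(Y=1) = π·p₁ + (1−π)·p₀ = 0.419×0.646 + 0.581×0.299 = 0.44439.
Under exogeneity, PAF = [P(Y=1) − p₀] / P(Y=1).
PAF = (0.44439 − 0.299) / 0.44439 ≈ 0.3272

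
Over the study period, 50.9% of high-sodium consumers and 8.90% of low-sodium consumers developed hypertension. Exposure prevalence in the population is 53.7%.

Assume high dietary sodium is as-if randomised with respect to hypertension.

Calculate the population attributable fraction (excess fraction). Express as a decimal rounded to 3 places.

p₁ = 0.509, p₀ = 0.089.
Overall risk P(Y=1) = π·p₁ + (1−π)·p₀ = 0.537×0.509 + 0.463×0.089 = 0.31454.
Under exogeneity, PAF = [P(Y=1) − p₀] / P(Y=1).
PAF = (0.31454 − 0.089) / 0.31454 ≈ 0.7170

PAF ≈ 0.717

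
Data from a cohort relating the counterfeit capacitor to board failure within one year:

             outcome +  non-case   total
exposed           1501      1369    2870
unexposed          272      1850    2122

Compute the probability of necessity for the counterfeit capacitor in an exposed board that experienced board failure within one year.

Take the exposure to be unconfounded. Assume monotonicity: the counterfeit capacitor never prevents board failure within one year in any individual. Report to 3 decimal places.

PN ≈ 0.755

p₁ = P(outcome | exposed) = 1501/2870 = 0.523
p₀ = P(outcome | unexposed) = 272/2122 = 0.12818
Under exogeneity and monotonicity, PN = (p₁ − p₀) / p₁.
PN = (0.523 − 0.12818) / 0.523 = 0.39482 / 0.523 ≈ 0.7549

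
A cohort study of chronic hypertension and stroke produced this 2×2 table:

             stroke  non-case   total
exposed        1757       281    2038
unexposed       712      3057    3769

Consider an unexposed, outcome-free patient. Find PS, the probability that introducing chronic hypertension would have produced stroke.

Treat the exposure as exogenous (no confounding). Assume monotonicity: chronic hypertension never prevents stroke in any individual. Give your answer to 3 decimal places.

PS ≈ 0.830

p₁ = P(outcome | exposed) = 1757/2038 = 0.86212
p₀ = P(outcome | unexposed) = 712/3769 = 0.18891
Under exogeneity and monotonicity, PS = (p₁ − p₀) / (1 − p₀).
PS = (0.86212 − 0.18891) / (1 − 0.18891) = 0.67321 / 0.81109 ≈ 0.8300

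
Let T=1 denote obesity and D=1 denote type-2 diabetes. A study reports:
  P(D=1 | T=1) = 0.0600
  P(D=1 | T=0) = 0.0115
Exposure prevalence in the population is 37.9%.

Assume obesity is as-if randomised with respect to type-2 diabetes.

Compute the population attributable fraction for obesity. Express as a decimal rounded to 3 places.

Let p₁ = 0.06, p₀ = 0.0115.
Overall risk P(Y=1) = π·p₁ + (1−π)·p₀ = 0.379×0.06 + 0.621×0.0115 = 0.029881.
Under exogeneity, PAF = [P(Y=1) − p₀] / P(Y=1).
PAF = (0.029881 − 0.0115) / 0.029881 ≈ 0.6151

PAF ≈ 0.615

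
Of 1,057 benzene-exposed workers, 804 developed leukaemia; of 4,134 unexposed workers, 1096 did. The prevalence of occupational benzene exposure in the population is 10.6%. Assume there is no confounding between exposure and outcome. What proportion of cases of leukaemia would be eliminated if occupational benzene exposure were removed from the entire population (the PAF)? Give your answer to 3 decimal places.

PAF ≈ 0.165

p₁ = P(outcome | exposed) = 804/1057 = 0.76064
p₀ = P(outcome | unexposed) = 1096/4134 = 0.26512
Overall risk P(Y=1) = π·p₁ + (1−π)·p₀ = 0.106×0.76064 + 0.894×0.26512 = 0.31764.
Under exogeneity, PAF = [P(Y=1) − p₀] / P(Y=1).
PAF = (0.31764 − 0.26512) / 0.31764 ≈ 0.1654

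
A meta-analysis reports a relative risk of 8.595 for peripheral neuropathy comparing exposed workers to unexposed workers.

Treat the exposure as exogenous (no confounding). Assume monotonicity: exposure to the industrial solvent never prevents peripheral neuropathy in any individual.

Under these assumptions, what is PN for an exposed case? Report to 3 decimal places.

PN ≈ 0.884

Under exogeneity and monotonicity, PN = (RR − 1) / RR = 1 − 1/RR.
PN = (8.595 − 1) / 8.595 = 7.595 / 8.595 ≈ 0.8837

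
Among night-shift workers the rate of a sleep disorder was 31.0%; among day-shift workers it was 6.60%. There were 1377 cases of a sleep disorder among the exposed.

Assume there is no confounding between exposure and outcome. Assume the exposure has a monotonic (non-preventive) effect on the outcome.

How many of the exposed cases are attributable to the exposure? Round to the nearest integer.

p₁ = 0.31, p₀ = 0.066.
PN = (p₁ − p₀)/p₁ = (0.31 − 0.066) / 0.31 ≈ 0.78710.
Attributable cases ≈ PN × (exposed cases) = 0.78710 × 1377 ≈ 1083.83.

about 1084 cases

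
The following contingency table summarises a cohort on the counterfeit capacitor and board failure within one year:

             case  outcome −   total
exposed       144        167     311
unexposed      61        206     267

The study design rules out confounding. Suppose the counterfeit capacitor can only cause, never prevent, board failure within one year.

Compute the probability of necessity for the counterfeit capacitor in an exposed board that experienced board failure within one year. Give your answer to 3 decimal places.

PN ≈ 0.507

p₁ = P(outcome | exposed) = 144/311 = 0.46302
p₀ = P(outcome | unexposed) = 61/267 = 0.22846
Under exogeneity and monotonicity, PN = (p₁ − p₀)/p₁.
PN = (0.46302 − 0.22846) / 0.46302 ≈ 0.5066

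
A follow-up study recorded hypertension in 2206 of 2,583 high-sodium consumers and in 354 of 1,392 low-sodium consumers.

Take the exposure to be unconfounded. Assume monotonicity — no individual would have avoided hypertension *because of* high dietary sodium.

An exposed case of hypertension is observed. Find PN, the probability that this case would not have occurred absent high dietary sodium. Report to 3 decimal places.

p₁ = P(outcome | exposed) = 2206/2583 = 0.85405
p₀ = P(outcome | unexposed) = 354/1392 = 0.25431
Under exogeneity and monotonicity, PN = (p₁ − p₀) / p₁.
PN = (0.85405 − 0.25431) / 0.85405 = 0.59974 / 0.85405 ≈ 0.7022

PN ≈ 0.702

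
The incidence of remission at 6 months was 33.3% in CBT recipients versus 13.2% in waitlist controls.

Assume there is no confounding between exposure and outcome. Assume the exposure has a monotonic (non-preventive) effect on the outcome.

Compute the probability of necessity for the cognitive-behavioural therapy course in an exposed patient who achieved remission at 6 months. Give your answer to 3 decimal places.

p₁ = 0.333, p₀ = 0.132.
Under exogeneity and monotonicity, PN = (p₁ − p₀) / p₁.
PN = (0.333 − 0.132) / 0.333 = 0.201 / 0.333 ≈ 0.6036

PN ≈ 0.604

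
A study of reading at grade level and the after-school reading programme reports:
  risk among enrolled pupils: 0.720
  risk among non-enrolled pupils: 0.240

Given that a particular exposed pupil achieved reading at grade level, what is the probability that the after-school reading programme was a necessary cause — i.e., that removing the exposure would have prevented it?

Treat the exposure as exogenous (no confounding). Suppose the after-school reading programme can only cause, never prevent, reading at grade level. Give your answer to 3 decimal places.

PN ≈ 0.667

Let p₁ = 0.72, p₀ = 0.24.
Under exogeneity and monotonicity, PN = (p₁ − p₀) / p₁.
PN = (0.72 − 0.24) / 0.72 = 0.48 / 0.72 ≈ 0.6667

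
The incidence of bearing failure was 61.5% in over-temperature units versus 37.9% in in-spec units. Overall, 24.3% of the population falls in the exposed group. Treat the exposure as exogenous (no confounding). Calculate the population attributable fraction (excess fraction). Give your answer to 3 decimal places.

p₁ = 0.615, p₀ = 0.379.
Overall risk P(Y=1) = π·p₁ + (1−π)·p₀ = 0.243×0.615 + 0.757×0.379 = 0.43635.
Under exogeneity, PAF = [P(Y=1) − p₀] / P(Y=1).
PAF = (0.43635 − 0.379) / 0.43635 ≈ 0.1314

PAF ≈ 0.131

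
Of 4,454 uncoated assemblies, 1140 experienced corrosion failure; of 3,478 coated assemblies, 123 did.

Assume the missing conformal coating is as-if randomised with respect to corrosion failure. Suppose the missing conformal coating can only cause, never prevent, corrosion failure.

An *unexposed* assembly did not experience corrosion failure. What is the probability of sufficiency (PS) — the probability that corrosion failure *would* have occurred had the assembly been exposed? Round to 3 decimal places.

p₁ = P(outcome | exposed) = 1140/4454 = 0.25595
p₀ = P(outcome | unexposed) = 123/3478 = 0.035365
Under exogeneity and monotonicity, PS = (p₁ − p₀) / (1 − p₀).
PS = (0.25595 − 0.035365) / (1 − 0.035365) = 0.22058 / 0.96463 ≈ 0.2287

PS ≈ 0.229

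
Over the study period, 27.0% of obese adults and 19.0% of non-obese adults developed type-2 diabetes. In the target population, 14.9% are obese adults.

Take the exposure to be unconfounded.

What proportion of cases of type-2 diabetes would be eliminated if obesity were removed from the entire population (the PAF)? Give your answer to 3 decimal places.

PAF ≈ 0.059

p₁ = 0.27, p₀ = 0.19.
Overall risk P(Y=1) = π·p₁ + (1−π)·p₀ = 0.149×0.27 + 0.851×0.19 = 0.20192.
Under exogeneity, PAF = [P(Y=1) − p₀] / P(Y=1).
PAF = (0.20192 − 0.19) / 0.20192 ≈ 0.0590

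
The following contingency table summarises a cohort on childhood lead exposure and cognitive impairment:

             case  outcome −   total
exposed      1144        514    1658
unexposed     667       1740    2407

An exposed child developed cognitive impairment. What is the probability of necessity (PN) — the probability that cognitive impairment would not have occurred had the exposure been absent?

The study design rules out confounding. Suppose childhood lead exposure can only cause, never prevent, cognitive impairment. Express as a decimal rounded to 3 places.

p₁ = P(outcome | exposed) = 1144/1658 = 0.68999
p₀ = P(outcome | unexposed) = 667/2407 = 0.27711
Under exogeneity and monotonicity, PN = (p₁ − p₀) / p₁.
PN = (0.68999 − 0.27711) / 0.68999 = 0.41288 / 0.68999 ≈ 0.5984

PN ≈ 0.598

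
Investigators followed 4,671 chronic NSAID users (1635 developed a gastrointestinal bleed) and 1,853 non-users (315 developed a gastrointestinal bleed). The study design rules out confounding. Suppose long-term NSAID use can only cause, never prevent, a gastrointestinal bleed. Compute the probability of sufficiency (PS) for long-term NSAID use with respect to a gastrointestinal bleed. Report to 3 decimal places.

p₁ = P(outcome | exposed) = 1635/4671 = 0.35003
p₀ = P(outcome | unexposed) = 315/1853 = 0.16999
Under exogeneity and monotonicity, PS = (p₁ − p₀) / (1 − p₀).
PS = (0.35003 − 0.16999) / (1 − 0.16999) = 0.18004 / 0.83001 ≈ 0.2169

PS ≈ 0.217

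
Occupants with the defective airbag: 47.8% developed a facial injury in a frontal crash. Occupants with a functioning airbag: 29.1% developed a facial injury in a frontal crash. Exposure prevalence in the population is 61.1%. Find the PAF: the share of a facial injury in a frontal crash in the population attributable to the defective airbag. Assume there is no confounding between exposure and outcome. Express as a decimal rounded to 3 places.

p₁ = 0.478, p₀ = 0.291.
Overall risk P(Y=1) = π·p₁ + (1−π)·p₀ = 0.611×0.478 + 0.389×0.291 = 0.40526.
Under exogeneity, PAF = [P(Y=1) − p₀] / P(Y=1).
PAF = (0.40526 − 0.291) / 0.40526 ≈ 0.2819

PAF ≈ 0.282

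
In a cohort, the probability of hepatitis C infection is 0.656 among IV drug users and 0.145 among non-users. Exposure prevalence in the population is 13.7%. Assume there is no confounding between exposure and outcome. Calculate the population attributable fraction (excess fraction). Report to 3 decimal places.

PAF ≈ 0.326

Let p₁ = 0.656, p₀ = 0.145.
Overall risk P(Y=1) = π·p₁ + (1−π)·p₀ = 0.137×0.656 + 0.863×0.145 = 0.21501.
Under exogeneity, PAF = [P(Y=1) − p₀] / P(Y=1).
PAF = (0.21501 − 0.145) / 0.21501 ≈ 0.3256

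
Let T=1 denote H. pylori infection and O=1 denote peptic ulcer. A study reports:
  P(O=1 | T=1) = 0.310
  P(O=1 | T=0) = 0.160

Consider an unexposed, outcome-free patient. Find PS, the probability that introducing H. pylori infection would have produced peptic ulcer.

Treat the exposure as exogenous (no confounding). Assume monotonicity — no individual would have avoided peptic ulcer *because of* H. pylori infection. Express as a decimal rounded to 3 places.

PS ≈ 0.179

Let p₁ = 0.31, p₀ = 0.16.
Under exogeneity and monotonicity, PS = (p₁ − p₀) / (1 − p₀).
PS = (0.31 − 0.16) / (1 − 0.16) = 0.15 / 0.84 ≈ 0.1786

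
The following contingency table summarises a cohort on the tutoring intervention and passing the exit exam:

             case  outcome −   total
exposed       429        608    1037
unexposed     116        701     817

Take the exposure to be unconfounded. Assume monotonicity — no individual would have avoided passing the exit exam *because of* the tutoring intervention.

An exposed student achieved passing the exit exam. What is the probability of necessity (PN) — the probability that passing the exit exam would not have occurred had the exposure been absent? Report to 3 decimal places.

PN ≈ 0.657

p₁ = P(outcome | exposed) = 429/1037 = 0.41369
p₀ = P(outcome | unexposed) = 116/817 = 0.14198
Under exogeneity and monotonicity, PN = (p₁ − p₀)/p₁.
PN = (0.41369 − 0.14198) / 0.41369 ≈ 0.6568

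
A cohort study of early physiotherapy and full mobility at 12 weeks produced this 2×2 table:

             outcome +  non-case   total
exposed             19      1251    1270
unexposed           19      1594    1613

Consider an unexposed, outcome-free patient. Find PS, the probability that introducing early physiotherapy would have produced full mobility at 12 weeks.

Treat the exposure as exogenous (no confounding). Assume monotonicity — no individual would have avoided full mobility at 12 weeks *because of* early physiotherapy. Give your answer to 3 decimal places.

p₁ = P(outcome | exposed) = 19/1270 = 0.014961
p₀ = P(outcome | unexposed) = 19/1613 = 0.011779
Under exogeneity and monotonicity, PS = (p₁ − p₀)/(1 − p₀).
PS = (0.014961 − 0.011779) / 0.98822 ≈ 0.0032

PS ≈ 0.003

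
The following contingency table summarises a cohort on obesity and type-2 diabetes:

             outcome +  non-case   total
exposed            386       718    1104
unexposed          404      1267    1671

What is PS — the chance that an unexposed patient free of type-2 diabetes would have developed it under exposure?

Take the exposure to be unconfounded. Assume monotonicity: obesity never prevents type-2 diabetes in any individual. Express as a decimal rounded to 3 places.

PS ≈ 0.142

p₁ = P(outcome | exposed) = 386/1104 = 0.34964
p₀ = P(outcome | unexposed) = 404/1671 = 0.24177
Under exogeneity and monotonicity, PS = (p₁ − p₀) / (1 − p₀).
PS = (0.34964 − 0.24177) / (1 − 0.24177) = 0.10787 / 0.75823 ≈ 0.1423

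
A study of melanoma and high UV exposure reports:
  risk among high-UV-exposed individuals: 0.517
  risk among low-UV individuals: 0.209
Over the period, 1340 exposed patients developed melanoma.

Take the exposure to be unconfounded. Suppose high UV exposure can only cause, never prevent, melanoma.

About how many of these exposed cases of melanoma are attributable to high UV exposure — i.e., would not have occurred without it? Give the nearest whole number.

Let p₁ = 0.517, p₀ = 0.209.
PN = (p₁ − p₀)/p₁ = (0.517 − 0.209) / 0.517 ≈ 0.59574.
Attributable cases ≈ PN × (exposed cases) = 0.59574 × 1340 ≈ 798.30.

about 798 cases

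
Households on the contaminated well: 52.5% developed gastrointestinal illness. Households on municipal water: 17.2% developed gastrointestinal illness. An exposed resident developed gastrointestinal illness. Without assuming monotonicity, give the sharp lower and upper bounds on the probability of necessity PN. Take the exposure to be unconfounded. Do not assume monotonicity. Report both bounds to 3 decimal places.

p₁ = 0.525, p₀ = 0.172.
Under exogeneity alone the bounds on PN are max{0,(p₁−p₀)/p₁} ≤ PN ≤ min{1,(1−p₀)/p₁}.
  lower = (p₁ − p₀)/p₁ = 0.353 / 0.525 ≈ 0.6724
  upper = min{1, (1 − p₀)/p₁} = 0.828 / 0.525 ≈ 1.5771 → capped at 1

0.672 ≤ PN ≤ 1.000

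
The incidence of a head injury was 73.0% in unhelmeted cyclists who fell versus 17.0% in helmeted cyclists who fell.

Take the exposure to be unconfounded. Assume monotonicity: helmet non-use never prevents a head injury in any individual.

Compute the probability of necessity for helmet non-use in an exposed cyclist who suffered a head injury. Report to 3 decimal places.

PN ≈ 0.767

p₁ = 0.73, p₀ = 0.17.
Under exogeneity and monotonicity, PN = (p₁ − p₀) / p₁.
PN = (0.73 − 0.17) / 0.73 = 0.56 / 0.73 ≈ 0.7671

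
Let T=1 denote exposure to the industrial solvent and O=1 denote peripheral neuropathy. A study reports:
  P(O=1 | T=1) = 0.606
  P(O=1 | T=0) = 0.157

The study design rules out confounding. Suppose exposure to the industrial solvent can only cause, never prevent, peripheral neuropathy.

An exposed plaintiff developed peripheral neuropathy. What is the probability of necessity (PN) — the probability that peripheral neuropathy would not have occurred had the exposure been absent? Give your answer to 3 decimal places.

Let p₁ = 0.606, p₀ = 0.157.
Under exogeneity and monotonicity, PN = (p₁ − p₀) / p₁.
PN = (0.606 − 0.157) / 0.606 = 0.449 / 0.606 ≈ 0.7409

PN ≈ 0.741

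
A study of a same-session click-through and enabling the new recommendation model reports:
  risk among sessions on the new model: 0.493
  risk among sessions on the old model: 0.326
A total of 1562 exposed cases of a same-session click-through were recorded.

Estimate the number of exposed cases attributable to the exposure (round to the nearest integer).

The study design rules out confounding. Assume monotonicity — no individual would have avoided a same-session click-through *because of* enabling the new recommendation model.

about 529 cases

Let p₁ = 0.493, p₀ = 0.326.
PN = (p₁ − p₀)/p₁ = (0.493 − 0.326) / 0.493 ≈ 0.33874.
Attributable cases ≈ PN × (exposed cases) = 0.33874 × 1562 ≈ 529.12.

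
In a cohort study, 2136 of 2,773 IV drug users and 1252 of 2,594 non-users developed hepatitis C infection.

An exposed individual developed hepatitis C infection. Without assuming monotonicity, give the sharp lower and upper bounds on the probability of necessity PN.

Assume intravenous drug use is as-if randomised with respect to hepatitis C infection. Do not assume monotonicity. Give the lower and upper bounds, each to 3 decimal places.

0.373 ≤ PN ≤ 0.672

p₁ = P(outcome | exposed) = 2136/2773 = 0.77028
p₀ = P(outcome | unexposed) = 1252/2594 = 0.48265
Under exogeneity alone the bounds on PN are max{0,(p₁−p₀)/p₁} ≤ PN ≤ min{1,(1−p₀)/p₁}.
  lower = (p₁ − p₀)/p₁ = 0.28763 / 0.77028 ≈ 0.3734
  upper = min{1, (1 − p₀)/p₁} = 0.51735 / 0.77028 ≈ 0.6716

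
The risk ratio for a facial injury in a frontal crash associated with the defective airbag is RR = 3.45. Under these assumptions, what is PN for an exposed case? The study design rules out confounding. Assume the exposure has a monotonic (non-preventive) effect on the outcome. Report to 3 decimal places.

PN ≈ 0.710

Under exogeneity and monotonicity, PN = (RR − 1) / RR = 1 − 1/RR.
PN = (3.45 − 1) / 3.45 = 2.45 / 3.45 ≈ 0.7101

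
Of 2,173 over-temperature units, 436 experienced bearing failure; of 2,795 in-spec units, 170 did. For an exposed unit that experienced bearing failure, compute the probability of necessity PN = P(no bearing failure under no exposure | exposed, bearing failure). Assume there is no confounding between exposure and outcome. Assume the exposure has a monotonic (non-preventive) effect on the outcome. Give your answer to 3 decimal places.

p₁ = P(outcome | exposed) = 436/2173 = 0.20064
p₀ = P(outcome | unexposed) = 170/2795 = 0.060823
Under exogeneity and monotonicity, PN = (p₁ − p₀) / p₁.
PN = (0.20064 − 0.060823) / 0.20064 = 0.13982 / 0.20064 ≈ 0.6969

PN ≈ 0.697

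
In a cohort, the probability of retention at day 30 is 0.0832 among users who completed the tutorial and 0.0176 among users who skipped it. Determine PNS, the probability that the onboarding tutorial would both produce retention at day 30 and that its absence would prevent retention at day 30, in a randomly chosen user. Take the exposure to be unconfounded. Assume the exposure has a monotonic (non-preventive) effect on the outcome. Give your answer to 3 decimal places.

PNS ≈ 0.066

Let p₁ = 0.0832, p₀ = 0.0176.
Under exogeneity and monotonicity, PNS = p₁ − p₀.
PNS = 0.0832 − 0.0176 = 0.0656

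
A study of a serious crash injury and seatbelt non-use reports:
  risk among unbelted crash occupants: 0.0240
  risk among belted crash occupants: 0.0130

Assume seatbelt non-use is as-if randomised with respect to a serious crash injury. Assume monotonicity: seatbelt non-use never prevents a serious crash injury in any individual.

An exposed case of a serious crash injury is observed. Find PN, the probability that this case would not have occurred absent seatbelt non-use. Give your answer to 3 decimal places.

PN ≈ 0.458

Let p₁ = 0.024, p₀ = 0.013.
Under exogeneity and monotonicity, PN = (p₁ − p₀) / p₁.
PN = (0.024 − 0.013) / 0.024 = 0.011 / 0.024 ≈ 0.4583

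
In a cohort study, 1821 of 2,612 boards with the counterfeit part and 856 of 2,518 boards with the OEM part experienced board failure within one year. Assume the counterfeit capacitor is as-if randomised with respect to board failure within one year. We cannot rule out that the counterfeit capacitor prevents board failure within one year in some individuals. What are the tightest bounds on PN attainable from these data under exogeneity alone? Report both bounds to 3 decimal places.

p₁ = P(outcome | exposed) = 1821/2612 = 0.69717
p₀ = P(outcome | unexposed) = 856/2518 = 0.33995
Under exogeneity alone the bounds on PN are max{0,(p₁−p₀)/p₁} ≤ PN ≤ min{1,(1−p₀)/p₁}.
  lower = (p₁ − p₀)/p₁ = 0.35721 / 0.69717 ≈ 0.5124
  upper = min{1, (1 − p₀)/p₁} = 0.66005 / 0.69717 ≈ 0.9468

0.512 ≤ PN ≤ 0.947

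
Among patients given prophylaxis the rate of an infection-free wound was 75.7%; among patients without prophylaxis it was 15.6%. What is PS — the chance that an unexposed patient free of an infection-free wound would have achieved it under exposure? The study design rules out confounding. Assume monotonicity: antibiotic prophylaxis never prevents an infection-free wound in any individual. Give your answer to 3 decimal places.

PS ≈ 0.712

p₁ = 0.757, p₀ = 0.156.
Under exogeneity and monotonicity, PS = (p₁ − p₀) / (1 − p₀).
PS = (0.757 − 0.156) / (1 − 0.156) = 0.601 / 0.844 ≈ 0.7121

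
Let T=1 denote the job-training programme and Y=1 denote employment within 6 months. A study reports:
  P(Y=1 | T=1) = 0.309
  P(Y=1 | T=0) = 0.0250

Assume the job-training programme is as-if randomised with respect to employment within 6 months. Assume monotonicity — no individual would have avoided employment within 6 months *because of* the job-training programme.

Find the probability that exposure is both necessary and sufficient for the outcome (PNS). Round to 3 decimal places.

Let p₁ = 0.309, p₀ = 0.025.
Under exogeneity and monotonicity, PNS = p₁ − p₀.
PNS = 0.309 − 0.025 = 0.284

PNS ≈ 0.284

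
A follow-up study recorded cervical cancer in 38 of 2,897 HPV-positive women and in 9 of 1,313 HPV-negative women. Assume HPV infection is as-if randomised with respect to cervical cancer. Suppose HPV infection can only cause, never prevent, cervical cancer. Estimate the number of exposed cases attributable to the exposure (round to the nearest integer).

about 18 cases

p₁ = P(outcome | exposed) = 38/2897 = 0.013117
p₀ = P(outcome | unexposed) = 9/1313 = 0.0068545
PN = (p₁ − p₀)/p₁ = (0.013117 − 0.0068545) / 0.013117 ≈ 0.47743.
Attributable cases ≈ PN × (exposed cases) = 0.47743 × 38 ≈ 18.14.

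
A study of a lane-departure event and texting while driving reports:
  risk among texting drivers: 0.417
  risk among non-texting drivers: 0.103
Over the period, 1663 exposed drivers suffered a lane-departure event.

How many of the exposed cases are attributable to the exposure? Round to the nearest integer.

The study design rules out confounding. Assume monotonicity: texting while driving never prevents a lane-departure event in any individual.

Let p₁ = 0.417, p₀ = 0.103.
PN = (p₁ − p₀)/p₁ = (0.417 − 0.103) / 0.417 ≈ 0.75300.
Attributable cases ≈ PN × (exposed cases) = 0.75300 × 1663 ≈ 1252.24.

about 1252 cases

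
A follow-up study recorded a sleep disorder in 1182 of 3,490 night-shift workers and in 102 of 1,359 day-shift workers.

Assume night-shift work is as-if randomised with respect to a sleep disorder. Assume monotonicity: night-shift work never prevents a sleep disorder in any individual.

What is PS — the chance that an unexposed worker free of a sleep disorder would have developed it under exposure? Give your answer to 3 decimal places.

PS ≈ 0.285

p₁ = P(outcome | exposed) = 1182/3490 = 0.33868
p₀ = P(outcome | unexposed) = 102/1359 = 0.075055
Under exogeneity and monotonicity, PS = (p₁ − p₀) / (1 − p₀).
PS = (0.33868 − 0.075055) / (1 − 0.075055) = 0.26363 / 0.92494 ≈ 0.2850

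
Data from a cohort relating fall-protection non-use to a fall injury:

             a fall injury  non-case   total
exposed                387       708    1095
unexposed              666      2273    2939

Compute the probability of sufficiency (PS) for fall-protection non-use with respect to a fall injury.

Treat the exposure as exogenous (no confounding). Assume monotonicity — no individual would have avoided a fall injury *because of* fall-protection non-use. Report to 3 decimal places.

p₁ = P(outcome | exposed) = 387/1095 = 0.35342
p₀ = P(outcome | unexposed) = 666/2939 = 0.22661
Under exogeneity and monotonicity, PS = (p₁ − p₀)/(1 − p₀).
PS = (0.35342 − 0.22661) / 0.77339 ≈ 0.1640

PS ≈ 0.164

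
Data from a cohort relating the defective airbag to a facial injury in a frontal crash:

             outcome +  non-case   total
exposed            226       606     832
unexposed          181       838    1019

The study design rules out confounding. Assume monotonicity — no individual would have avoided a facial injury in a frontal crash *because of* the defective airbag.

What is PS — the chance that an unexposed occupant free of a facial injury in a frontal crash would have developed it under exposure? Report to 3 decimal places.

PS ≈ 0.114

p₁ = P(outcome | exposed) = 226/832 = 0.27163
p₀ = P(outcome | unexposed) = 181/1019 = 0.17763
Under exogeneity and monotonicity, PS = (p₁ − p₀)/(1 − p₀).
PS = (0.27163 − 0.17763) / 0.82237 ≈ 0.1143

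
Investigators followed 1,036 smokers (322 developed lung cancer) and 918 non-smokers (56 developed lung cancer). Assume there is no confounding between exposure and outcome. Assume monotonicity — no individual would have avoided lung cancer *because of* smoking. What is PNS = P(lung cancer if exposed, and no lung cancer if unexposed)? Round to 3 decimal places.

PNS ≈ 0.250

p₁ = P(outcome | exposed) = 322/1036 = 0.31081
p₀ = P(outcome | unexposed) = 56/918 = 0.061002
Under exogeneity and monotonicity, PNS = p₁ − p₀.
PNS = 0.31081 − 0.061002 = 0.24981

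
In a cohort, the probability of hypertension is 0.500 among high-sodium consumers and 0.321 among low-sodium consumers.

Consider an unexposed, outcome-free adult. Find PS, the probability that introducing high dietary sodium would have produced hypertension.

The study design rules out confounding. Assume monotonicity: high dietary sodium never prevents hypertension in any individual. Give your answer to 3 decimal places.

PS ≈ 0.264

Let p₁ = 0.5, p₀ = 0.321.
Under exogeneity and monotonicity, PS = (p₁ − p₀) / (1 − p₀).
PS = (0.5 − 0.321) / (1 − 0.321) = 0.179 / 0.679 ≈ 0.2636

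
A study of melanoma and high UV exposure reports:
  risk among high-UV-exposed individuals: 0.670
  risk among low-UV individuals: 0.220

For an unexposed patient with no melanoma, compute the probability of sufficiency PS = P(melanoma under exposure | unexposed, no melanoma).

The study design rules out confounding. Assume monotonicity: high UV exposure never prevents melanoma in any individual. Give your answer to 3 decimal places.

Let p₁ = 0.67, p₀ = 0.22.
Under exogeneity and monotonicity, PS = (p₁ − p₀) / (1 − p₀).
PS = (0.67 − 0.22) / (1 − 0.22) = 0.45 / 0.78 ≈ 0.5769

PS ≈ 0.577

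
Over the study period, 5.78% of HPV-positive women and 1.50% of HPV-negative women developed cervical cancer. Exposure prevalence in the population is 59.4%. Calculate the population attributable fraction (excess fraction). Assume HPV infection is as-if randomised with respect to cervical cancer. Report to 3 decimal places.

PAF ≈ 0.629

p₁ = 0.0578, p₀ = 0.015.
Overall risk P(Y=1) = π·p₁ + (1−π)·p₀ = 0.594×0.0578 + 0.406×0.015 = 0.040423.
Under exogeneity, PAF = [P(Y=1) − p₀] / P(Y=1).
PAF = (0.040423 − 0.015) / 0.040423 ≈ 0.6289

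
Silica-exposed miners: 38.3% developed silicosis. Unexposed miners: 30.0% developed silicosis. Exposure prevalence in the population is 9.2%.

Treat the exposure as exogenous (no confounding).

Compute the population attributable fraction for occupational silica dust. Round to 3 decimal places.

p₁ = 0.383, p₀ = 0.3.
Overall risk P(Y=1) = π·p₁ + (1−π)·p₀ = 0.092×0.383 + 0.908×0.3 = 0.30764.
Under exogeneity, PAF = [P(Y=1) − p₀] / P(Y=1).
PAF = (0.30764 − 0.3) / 0.30764 ≈ 0.0248

PAF ≈ 0.025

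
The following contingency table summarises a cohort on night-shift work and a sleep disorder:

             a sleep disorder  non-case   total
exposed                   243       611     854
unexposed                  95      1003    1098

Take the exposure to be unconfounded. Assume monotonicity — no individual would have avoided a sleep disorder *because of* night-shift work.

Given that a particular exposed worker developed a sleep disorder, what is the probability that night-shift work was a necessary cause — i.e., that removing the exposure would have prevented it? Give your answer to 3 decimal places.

p₁ = P(outcome | exposed) = 243/854 = 0.28454
p₀ = P(outcome | unexposed) = 95/1098 = 0.086521
Under exogeneity and monotonicity, PN = (p₁ − p₀) / p₁.
PN = (0.28454 − 0.086521) / 0.28454 = 0.19802 / 0.28454 ≈ 0.6959

PN ≈ 0.696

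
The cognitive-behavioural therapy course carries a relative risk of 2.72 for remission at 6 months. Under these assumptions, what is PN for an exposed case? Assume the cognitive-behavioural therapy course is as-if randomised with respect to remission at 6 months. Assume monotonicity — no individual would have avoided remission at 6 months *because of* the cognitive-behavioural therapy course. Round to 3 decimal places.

PN ≈ 0.632

Under exogeneity and monotonicity, PN = (RR − 1) / RR = 1 − 1/RR.
PN = (2.72 − 1) / 2.72 = 1.72 / 2.72 ≈ 0.6324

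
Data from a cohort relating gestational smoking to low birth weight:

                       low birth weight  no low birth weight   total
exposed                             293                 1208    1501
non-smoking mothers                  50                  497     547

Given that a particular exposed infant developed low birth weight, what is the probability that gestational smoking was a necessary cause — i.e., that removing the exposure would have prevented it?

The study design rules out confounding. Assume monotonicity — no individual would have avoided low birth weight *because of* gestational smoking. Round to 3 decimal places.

PN ≈ 0.532

p₁ = P(outcome | exposed) = 293/1501 = 0.1952
p₀ = P(outcome | unexposed) = 50/547 = 0.091408
Under exogeneity and monotonicity, PN = (p₁ − p₀) / p₁.
PN = (0.1952 − 0.091408) / 0.1952 = 0.1038 / 0.1952 ≈ 0.5317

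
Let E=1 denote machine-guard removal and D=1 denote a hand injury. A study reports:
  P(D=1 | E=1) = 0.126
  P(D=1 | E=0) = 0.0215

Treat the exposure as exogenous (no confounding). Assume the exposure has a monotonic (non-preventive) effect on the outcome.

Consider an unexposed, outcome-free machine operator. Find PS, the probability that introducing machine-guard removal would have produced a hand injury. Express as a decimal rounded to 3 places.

PS ≈ 0.107

Let p₁ = 0.126, p₀ = 0.0215.
Under exogeneity and monotonicity, PS = (p₁ − p₀) / (1 − p₀).
PS = (0.126 − 0.0215) / (1 − 0.0215) = 0.1045 / 0.9785 ≈ 0.1068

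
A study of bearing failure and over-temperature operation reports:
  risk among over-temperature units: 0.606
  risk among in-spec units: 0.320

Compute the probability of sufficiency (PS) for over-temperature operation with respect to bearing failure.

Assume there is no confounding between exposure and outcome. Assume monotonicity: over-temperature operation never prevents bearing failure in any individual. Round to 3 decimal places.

Let p₁ = 0.606, p₀ = 0.32.
Under exogeneity and monotonicity, PS = (p₁ − p₀) / (1 − p₀).
PS = (0.606 − 0.32) / (1 − 0.32) = 0.286 / 0.68 ≈ 0.4206

PS ≈ 0.421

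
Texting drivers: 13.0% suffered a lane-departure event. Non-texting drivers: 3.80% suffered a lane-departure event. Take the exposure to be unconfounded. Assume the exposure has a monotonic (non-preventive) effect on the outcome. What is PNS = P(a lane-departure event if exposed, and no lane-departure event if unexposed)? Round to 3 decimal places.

p₁ = 0.13, p₀ = 0.038.
Under exogeneity and monotonicity, PNS = p₁ − p₀.
PNS = 0.13 − 0.038 = 0.092

PNS ≈ 0.092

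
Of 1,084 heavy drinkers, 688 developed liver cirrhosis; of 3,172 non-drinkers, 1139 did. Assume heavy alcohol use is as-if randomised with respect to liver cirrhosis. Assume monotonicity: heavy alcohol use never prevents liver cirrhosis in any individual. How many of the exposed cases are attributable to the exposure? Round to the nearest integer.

about 299 cases

p₁ = P(outcome | exposed) = 688/1084 = 0.63469
p₀ = P(outcome | unexposed) = 1139/3172 = 0.35908
PN = (p₁ − p₀)/p₁ = (0.63469 − 0.35908) / 0.63469 ≈ 0.43424.
Attributable cases ≈ PN × (exposed cases) = 0.43424 × 688 ≈ 298.76.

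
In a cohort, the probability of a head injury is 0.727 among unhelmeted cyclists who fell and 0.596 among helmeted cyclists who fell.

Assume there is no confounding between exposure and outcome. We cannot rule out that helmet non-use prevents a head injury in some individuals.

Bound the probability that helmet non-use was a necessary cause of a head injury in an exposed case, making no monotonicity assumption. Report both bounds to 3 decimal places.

0.180 ≤ PN ≤ 0.556

Let p₁ = 0.727, p₀ = 0.596.
Under exogeneity alone the bounds on PN are max{0,(p₁−p₀)/p₁} ≤ PN ≤ min{1,(1−p₀)/p₁}.
  lower = (p₁ − p₀)/p₁ = 0.131 / 0.727 ≈ 0.1802
  upper = min{1, (1 − p₀)/p₁} = 0.404 / 0.727 ≈ 0.5557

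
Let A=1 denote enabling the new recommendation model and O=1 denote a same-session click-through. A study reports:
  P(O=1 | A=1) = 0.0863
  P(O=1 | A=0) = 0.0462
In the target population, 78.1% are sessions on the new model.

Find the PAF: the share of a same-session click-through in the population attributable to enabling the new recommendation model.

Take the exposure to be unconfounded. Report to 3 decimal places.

Let p₁ = 0.0863, p₀ = 0.0462.
Overall risk P(Y=1) = π·p₁ + (1−π)·p₀ = 0.781×0.0863 + 0.219×0.0462 = 0.077518.
Under exogeneity, PAF = [P(Y=1) − p₀] / P(Y=1).
PAF = (0.077518 − 0.0462) / 0.077518 ≈ 0.4040

PAF ≈ 0.404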